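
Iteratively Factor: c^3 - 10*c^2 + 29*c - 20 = (c - 1)*(c^2 - 9*c + 20) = (c - 5)*(c - 1)*(c - 4)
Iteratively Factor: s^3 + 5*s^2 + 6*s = (s)*(s^2 + 5*s + 6) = s*(s + 2)*(s + 3)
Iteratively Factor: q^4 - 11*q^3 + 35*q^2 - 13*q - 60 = (q - 3)*(q^3 - 8*q^2 + 11*q + 20) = (q - 3)*(q + 1)*(q^2 - 9*q + 20) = (q - 5)*(q - 3)*(q + 1)*(q - 4)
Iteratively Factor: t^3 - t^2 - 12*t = (t - 4)*(t^2 + 3*t) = (t - 4)*(t + 3)*(t)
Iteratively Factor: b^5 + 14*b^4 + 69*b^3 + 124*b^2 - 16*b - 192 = (b + 3)*(b^4 + 11*b^3 + 36*b^2 + 16*b - 64) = (b + 3)*(b + 4)*(b^3 + 7*b^2 + 8*b - 16) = (b + 3)*(b + 4)^2*(b^2 + 3*b - 4) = (b + 3)*(b + 4)^3*(b - 1)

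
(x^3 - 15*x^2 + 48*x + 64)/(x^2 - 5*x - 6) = (x^2 - 16*x + 64)/(x - 6)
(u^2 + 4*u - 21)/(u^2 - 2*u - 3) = (u + 7)/(u + 1)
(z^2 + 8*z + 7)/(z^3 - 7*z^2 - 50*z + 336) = (z + 1)/(z^2 - 14*z + 48)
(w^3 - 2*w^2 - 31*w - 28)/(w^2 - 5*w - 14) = (w^2 + 5*w + 4)/(w + 2)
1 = 1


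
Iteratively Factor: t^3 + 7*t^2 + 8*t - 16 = (t + 4)*(t^2 + 3*t - 4) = (t - 1)*(t + 4)*(t + 4)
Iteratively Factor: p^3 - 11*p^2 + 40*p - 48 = (p - 3)*(p^2 - 8*p + 16) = (p - 4)*(p - 3)*(p - 4)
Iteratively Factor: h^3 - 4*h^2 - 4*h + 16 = (h - 2)*(h^2 - 2*h - 8) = (h - 2)*(h + 2)*(h - 4)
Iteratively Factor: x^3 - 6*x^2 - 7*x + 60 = (x - 4)*(x^2 - 2*x - 15) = (x - 4)*(x + 3)*(x - 5)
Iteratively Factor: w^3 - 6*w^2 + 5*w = (w - 5)*(w^2 - w) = (w - 5)*(w - 1)*(w)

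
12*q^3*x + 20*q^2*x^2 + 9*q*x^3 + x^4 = x*(q + x)*(2*q + x)*(6*q + x)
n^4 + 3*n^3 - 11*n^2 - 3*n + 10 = (n - 2)*(n - 1)*(n + 1)*(n + 5)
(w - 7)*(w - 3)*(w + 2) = w^3 - 8*w^2 + w + 42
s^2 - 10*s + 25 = (s - 5)^2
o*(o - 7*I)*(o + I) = o^3 - 6*I*o^2 + 7*o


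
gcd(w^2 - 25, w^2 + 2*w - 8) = 1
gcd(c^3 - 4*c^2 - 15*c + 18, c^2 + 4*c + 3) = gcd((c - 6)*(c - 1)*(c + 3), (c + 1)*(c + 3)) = c + 3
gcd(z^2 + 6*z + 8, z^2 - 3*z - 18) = 1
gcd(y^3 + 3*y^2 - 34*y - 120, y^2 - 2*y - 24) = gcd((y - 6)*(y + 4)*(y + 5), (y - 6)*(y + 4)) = y^2 - 2*y - 24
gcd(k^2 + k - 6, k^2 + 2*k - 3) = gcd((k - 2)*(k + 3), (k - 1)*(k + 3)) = k + 3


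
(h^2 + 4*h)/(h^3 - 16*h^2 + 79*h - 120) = h*(h + 4)/(h^3 - 16*h^2 + 79*h - 120)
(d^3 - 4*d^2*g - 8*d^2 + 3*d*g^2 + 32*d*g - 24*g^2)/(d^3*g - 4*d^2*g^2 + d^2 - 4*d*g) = (d^3 - 4*d^2*g - 8*d^2 + 3*d*g^2 + 32*d*g - 24*g^2)/(d*(d^2*g - 4*d*g^2 + d - 4*g))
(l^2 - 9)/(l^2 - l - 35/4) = 4*(9 - l^2)/(-4*l^2 + 4*l + 35)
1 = 1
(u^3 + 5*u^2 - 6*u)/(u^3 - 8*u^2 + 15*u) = (u^2 + 5*u - 6)/(u^2 - 8*u + 15)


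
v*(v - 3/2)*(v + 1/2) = v^3 - v^2 - 3*v/4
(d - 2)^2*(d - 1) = d^3 - 5*d^2 + 8*d - 4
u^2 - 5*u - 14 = (u - 7)*(u + 2)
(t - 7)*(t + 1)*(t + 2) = t^3 - 4*t^2 - 19*t - 14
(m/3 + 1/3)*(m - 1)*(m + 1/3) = m^3/3 + m^2/9 - m/3 - 1/9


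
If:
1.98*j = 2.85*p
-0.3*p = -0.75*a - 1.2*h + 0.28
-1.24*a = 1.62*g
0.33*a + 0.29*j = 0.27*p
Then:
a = -0.44674012855831*p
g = 0.341949234205126*p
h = 0.529212580348944*p + 0.233333333333333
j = 1.43939393939394*p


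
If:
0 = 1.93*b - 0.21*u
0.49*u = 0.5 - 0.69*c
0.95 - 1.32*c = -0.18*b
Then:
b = 0.00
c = 0.72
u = 0.01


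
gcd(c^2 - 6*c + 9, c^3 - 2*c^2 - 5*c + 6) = c - 3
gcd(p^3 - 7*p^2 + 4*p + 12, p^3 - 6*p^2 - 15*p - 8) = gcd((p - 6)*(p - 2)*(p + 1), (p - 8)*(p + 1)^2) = p + 1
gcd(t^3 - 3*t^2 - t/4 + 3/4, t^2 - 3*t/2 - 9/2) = t - 3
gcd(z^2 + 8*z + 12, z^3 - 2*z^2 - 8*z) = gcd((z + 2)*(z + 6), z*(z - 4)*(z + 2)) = z + 2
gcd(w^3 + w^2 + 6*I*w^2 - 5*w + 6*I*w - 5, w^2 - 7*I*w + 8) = w + I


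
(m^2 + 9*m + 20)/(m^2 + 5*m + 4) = (m + 5)/(m + 1)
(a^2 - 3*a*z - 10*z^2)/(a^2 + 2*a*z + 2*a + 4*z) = (a - 5*z)/(a + 2)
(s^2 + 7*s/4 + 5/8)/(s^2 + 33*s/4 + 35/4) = (s + 1/2)/(s + 7)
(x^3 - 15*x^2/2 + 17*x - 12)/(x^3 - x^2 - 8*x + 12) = (x^2 - 11*x/2 + 6)/(x^2 + x - 6)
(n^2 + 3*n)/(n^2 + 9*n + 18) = n/(n + 6)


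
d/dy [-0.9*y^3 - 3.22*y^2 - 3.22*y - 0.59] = -2.7*y^2 - 6.44*y - 3.22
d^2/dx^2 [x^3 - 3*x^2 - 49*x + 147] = 6*x - 6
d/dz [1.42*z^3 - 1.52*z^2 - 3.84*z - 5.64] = 4.26*z^2 - 3.04*z - 3.84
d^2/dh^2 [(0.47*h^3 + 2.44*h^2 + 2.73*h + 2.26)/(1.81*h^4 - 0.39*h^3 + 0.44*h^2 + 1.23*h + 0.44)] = (3.079534*h^9 + 47.962104*h^8 + 94.7448119999999*h^7 + 99.614074*h^6 - 105.140292*h^5 - 41.40165*h^4 - 21.425584*h^3 - 21.164388*h^2 + 7.040352*h + 3.953052)/(5.929741*h^12 - 3.833037*h^11 + 5.150355*h^10 + 10.165914*h^9 + 0.366929999999999*h^8 + 4.348593*h^7 + 9.337091*h^6 + 4.368699*h^5 + 2.03742*h^4 + 3.063123*h^3 + 2.25258*h^2 + 0.714384*h + 0.085184)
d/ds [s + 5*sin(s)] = 5*cos(s) + 1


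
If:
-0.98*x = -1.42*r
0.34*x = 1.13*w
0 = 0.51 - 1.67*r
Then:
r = 0.31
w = 0.13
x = 0.44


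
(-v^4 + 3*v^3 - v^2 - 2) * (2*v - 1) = -2*v^5 + 7*v^4 - 5*v^3 + v^2 - 4*v + 2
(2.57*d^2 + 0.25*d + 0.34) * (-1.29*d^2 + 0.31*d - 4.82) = -3.3153*d^4 + 0.4742*d^3 - 12.7485*d^2 - 1.0996*d - 1.6388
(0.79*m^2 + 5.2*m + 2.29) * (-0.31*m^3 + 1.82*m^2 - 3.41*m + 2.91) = -0.2449*m^5 - 0.1742*m^4 + 6.0602*m^3 - 11.2653*m^2 + 7.3231*m + 6.6639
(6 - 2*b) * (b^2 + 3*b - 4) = -2*b^3 + 26*b - 24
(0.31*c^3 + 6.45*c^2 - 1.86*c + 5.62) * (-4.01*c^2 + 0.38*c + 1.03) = -1.2431*c^5 - 25.7467*c^4 + 10.2289*c^3 - 16.5995*c^2 + 0.2198*c + 5.7886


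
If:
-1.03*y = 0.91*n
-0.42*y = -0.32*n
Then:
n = 0.00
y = 0.00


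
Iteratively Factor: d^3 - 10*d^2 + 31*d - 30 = (d - 3)*(d^2 - 7*d + 10) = (d - 3)*(d - 2)*(d - 5)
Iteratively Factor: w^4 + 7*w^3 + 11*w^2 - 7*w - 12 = (w + 4)*(w^3 + 3*w^2 - w - 3) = (w + 1)*(w + 4)*(w^2 + 2*w - 3) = (w + 1)*(w + 3)*(w + 4)*(w - 1)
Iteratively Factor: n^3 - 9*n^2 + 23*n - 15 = (n - 1)*(n^2 - 8*n + 15) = (n - 3)*(n - 1)*(n - 5)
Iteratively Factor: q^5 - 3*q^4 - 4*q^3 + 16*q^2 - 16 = (q - 2)*(q^4 - q^3 - 6*q^2 + 4*q + 8) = (q - 2)^2*(q^3 + q^2 - 4*q - 4) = (q - 2)^2*(q + 2)*(q^2 - q - 2) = (q - 2)^2*(q + 1)*(q + 2)*(q - 2)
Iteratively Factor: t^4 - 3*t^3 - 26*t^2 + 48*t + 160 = (t - 5)*(t^3 + 2*t^2 - 16*t - 32) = (t - 5)*(t - 4)*(t^2 + 6*t + 8) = (t - 5)*(t - 4)*(t + 2)*(t + 4)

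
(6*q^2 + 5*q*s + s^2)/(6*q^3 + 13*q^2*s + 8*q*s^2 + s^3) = (6*q^2 + 5*q*s + s^2)/(6*q^3 + 13*q^2*s + 8*q*s^2 + s^3)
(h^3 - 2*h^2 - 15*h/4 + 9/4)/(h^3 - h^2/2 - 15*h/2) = (4*h^2 + 4*h - 3)/(2*h*(2*h + 5))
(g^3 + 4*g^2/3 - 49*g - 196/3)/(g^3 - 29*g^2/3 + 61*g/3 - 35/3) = (3*g^2 + 25*g + 28)/(3*g^2 - 8*g + 5)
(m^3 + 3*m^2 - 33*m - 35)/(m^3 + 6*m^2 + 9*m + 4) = (m^2 + 2*m - 35)/(m^2 + 5*m + 4)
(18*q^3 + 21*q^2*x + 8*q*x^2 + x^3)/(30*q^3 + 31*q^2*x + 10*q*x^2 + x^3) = (3*q + x)/(5*q + x)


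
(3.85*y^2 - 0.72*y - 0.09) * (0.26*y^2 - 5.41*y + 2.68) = 1.001*y^4 - 21.0157*y^3 + 14.1898*y^2 - 1.4427*y - 0.2412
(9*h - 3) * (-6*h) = -54*h^2 + 18*h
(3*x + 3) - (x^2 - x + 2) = -x^2 + 4*x + 1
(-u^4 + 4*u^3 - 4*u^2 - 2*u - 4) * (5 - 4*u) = 4*u^5 - 21*u^4 + 36*u^3 - 12*u^2 + 6*u - 20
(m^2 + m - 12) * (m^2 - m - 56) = m^4 - 69*m^2 - 44*m + 672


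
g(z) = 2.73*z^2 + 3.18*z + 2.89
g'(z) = 5.46*z + 3.18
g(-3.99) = 33.66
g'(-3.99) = -18.61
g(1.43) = 13.02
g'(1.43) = 10.99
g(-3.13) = 19.68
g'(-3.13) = -13.91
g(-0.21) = 2.34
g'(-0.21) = 2.03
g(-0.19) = 2.38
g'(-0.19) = 2.14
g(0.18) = 3.55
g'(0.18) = 4.16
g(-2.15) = 8.67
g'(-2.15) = -8.56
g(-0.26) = 2.25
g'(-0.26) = 1.76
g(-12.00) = 357.85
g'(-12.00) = -62.34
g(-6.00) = 82.09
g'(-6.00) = -29.58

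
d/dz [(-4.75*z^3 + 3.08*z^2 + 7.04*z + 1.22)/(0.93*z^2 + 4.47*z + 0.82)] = (-4.4175*z^4 - 42.465*z^3 - 4.4646*z^2 + 2.782*z + 0.3194)/(0.8649*z^4 + 8.3142*z^3 + 21.5061*z^2 + 7.3308*z + 0.6724)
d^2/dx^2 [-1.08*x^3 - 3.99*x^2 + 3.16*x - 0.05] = -6.48*x - 7.98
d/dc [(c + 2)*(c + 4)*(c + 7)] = 3*c^2 + 26*c + 50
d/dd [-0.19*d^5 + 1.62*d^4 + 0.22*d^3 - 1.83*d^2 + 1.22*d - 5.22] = -0.95*d^4 + 6.48*d^3 + 0.66*d^2 - 3.66*d + 1.22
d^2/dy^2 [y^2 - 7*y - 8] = 2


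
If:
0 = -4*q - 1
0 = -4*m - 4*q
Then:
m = 1/4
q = -1/4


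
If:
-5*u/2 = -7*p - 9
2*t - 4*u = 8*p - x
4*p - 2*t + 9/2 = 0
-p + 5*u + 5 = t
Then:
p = -83/44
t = -67/44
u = -37/22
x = -413/22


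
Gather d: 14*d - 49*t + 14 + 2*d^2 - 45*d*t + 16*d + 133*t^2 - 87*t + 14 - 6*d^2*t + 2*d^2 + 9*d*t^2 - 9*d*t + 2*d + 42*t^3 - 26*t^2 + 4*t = d^2*(4 - 6*t) + d*(9*t^2 - 54*t + 32) + 42*t^3 + 107*t^2 - 132*t + 28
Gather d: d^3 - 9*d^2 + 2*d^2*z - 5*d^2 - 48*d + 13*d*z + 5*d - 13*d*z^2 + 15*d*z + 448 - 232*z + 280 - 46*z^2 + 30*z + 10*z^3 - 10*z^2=d^3 + d^2*(2*z - 14) + d*(-13*z^2 + 28*z - 43) + 10*z^3 - 56*z^2 - 202*z + 728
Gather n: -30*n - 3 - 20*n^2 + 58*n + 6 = -20*n^2 + 28*n + 3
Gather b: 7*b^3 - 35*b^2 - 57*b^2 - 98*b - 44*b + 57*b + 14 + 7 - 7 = 7*b^3 - 92*b^2 - 85*b + 14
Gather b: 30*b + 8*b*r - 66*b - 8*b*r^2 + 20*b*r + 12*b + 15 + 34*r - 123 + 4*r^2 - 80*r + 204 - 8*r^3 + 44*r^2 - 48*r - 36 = b*(-8*r^2 + 28*r - 24) - 8*r^3 + 48*r^2 - 94*r + 60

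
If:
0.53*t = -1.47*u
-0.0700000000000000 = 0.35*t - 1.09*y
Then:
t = 3.11428571428571*y - 0.2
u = 0.072108843537415 - 1.12283770651118*y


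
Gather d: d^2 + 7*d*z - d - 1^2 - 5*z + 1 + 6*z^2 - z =d^2 + d*(7*z - 1) + 6*z^2 - 6*z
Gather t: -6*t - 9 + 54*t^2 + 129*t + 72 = 54*t^2 + 123*t + 63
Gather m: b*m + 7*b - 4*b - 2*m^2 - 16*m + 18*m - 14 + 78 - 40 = 3*b - 2*m^2 + m*(b + 2) + 24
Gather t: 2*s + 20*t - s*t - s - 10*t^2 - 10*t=s - 10*t^2 + t*(10 - s)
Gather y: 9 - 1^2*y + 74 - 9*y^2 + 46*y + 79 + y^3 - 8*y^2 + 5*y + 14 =y^3 - 17*y^2 + 50*y + 176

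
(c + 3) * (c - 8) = c^2 - 5*c - 24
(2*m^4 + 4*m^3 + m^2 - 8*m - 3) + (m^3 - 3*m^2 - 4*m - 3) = 2*m^4 + 5*m^3 - 2*m^2 - 12*m - 6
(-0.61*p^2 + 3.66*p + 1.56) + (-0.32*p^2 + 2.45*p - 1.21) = -0.93*p^2 + 6.11*p + 0.35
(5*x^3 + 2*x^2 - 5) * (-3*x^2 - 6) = -15*x^5 - 6*x^4 - 30*x^3 + 3*x^2 + 30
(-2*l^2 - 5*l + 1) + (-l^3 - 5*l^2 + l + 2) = -l^3 - 7*l^2 - 4*l + 3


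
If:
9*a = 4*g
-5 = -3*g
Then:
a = 20/27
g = 5/3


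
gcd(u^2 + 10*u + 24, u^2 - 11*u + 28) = 1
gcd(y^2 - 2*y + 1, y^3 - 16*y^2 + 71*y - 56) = y - 1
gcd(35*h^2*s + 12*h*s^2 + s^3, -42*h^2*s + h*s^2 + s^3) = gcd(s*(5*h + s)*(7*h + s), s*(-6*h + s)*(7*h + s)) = 7*h*s + s^2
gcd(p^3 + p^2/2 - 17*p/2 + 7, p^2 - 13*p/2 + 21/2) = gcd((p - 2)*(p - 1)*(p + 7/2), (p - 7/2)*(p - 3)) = 1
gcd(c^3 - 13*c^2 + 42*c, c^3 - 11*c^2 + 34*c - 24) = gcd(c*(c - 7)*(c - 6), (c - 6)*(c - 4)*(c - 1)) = c - 6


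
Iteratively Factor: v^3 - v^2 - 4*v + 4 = (v - 1)*(v^2 - 4) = (v - 1)*(v + 2)*(v - 2)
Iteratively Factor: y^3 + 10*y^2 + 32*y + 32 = (y + 4)*(y^2 + 6*y + 8) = (y + 4)^2*(y + 2)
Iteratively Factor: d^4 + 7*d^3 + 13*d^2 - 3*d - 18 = (d - 1)*(d^3 + 8*d^2 + 21*d + 18) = (d - 1)*(d + 2)*(d^2 + 6*d + 9) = (d - 1)*(d + 2)*(d + 3)*(d + 3)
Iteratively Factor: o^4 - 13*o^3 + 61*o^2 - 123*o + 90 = (o - 2)*(o^3 - 11*o^2 + 39*o - 45) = (o - 3)*(o - 2)*(o^2 - 8*o + 15) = (o - 5)*(o - 3)*(o - 2)*(o - 3)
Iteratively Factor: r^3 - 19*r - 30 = (r - 5)*(r^2 + 5*r + 6) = (r - 5)*(r + 2)*(r + 3)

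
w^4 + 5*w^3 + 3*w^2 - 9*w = w*(w - 1)*(w + 3)^2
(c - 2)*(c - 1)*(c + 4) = c^3 + c^2 - 10*c + 8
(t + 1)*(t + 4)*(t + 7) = t^3 + 12*t^2 + 39*t + 28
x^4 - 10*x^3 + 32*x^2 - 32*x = x*(x - 4)^2*(x - 2)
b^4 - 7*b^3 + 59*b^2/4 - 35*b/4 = b*(b - 7/2)*(b - 5/2)*(b - 1)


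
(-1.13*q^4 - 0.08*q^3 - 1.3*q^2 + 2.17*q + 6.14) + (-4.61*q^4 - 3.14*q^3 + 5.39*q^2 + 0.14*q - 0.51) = -5.74*q^4 - 3.22*q^3 + 4.09*q^2 + 2.31*q + 5.63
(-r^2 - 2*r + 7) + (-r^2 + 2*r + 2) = 9 - 2*r^2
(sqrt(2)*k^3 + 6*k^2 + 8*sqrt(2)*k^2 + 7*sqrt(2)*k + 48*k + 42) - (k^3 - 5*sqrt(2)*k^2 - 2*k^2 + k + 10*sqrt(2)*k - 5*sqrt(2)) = -k^3 + sqrt(2)*k^3 + 8*k^2 + 13*sqrt(2)*k^2 - 3*sqrt(2)*k + 47*k + 5*sqrt(2) + 42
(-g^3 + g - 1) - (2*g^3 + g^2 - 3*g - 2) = -3*g^3 - g^2 + 4*g + 1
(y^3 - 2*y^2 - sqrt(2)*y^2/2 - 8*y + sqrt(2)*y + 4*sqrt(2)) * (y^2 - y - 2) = y^5 - 3*y^4 - sqrt(2)*y^4/2 - 8*y^3 + 3*sqrt(2)*y^3/2 + 4*sqrt(2)*y^2 + 12*y^2 - 6*sqrt(2)*y + 16*y - 8*sqrt(2)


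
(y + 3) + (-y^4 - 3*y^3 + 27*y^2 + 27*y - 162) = -y^4 - 3*y^3 + 27*y^2 + 28*y - 159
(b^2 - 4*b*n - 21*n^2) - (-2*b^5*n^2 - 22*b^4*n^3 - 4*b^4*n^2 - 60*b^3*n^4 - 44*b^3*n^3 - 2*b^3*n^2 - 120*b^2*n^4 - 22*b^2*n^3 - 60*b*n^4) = 2*b^5*n^2 + 22*b^4*n^3 + 4*b^4*n^2 + 60*b^3*n^4 + 44*b^3*n^3 + 2*b^3*n^2 + 120*b^2*n^4 + 22*b^2*n^3 + b^2 + 60*b*n^4 - 4*b*n - 21*n^2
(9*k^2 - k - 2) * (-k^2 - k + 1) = -9*k^4 - 8*k^3 + 12*k^2 + k - 2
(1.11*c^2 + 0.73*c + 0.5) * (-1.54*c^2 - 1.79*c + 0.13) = -1.7094*c^4 - 3.1111*c^3 - 1.9324*c^2 - 0.8001*c + 0.065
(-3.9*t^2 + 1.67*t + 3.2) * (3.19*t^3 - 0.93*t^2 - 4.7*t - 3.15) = -12.441*t^5 + 8.9543*t^4 + 26.9849*t^3 + 1.46*t^2 - 20.3005*t - 10.08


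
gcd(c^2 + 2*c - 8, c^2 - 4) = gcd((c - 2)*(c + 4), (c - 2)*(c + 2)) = c - 2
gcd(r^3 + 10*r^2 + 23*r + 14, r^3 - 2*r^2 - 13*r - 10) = r^2 + 3*r + 2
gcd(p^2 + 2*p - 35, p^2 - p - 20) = p - 5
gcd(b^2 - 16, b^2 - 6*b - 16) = 1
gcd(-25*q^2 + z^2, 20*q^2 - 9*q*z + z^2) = -5*q + z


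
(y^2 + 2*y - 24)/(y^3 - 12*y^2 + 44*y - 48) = (y + 6)/(y^2 - 8*y + 12)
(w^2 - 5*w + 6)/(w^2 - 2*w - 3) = (w - 2)/(w + 1)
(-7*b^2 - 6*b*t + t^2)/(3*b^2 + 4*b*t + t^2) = (-7*b + t)/(3*b + t)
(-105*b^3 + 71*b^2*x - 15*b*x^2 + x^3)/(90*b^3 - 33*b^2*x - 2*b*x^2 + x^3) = (-7*b + x)/(6*b + x)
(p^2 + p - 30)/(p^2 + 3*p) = (p^2 + p - 30)/(p*(p + 3))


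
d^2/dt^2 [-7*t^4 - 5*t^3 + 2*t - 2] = 6*t*(-14*t - 5)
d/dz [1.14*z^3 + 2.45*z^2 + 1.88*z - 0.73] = 3.42*z^2 + 4.9*z + 1.88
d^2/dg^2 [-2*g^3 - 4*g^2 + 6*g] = -12*g - 8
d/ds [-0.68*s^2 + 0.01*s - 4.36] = 0.01 - 1.36*s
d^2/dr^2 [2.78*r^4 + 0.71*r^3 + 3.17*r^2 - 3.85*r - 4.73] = 33.36*r^2 + 4.26*r + 6.34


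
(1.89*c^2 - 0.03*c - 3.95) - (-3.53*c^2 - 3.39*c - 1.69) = 5.42*c^2 + 3.36*c - 2.26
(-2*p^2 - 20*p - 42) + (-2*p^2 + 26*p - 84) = -4*p^2 + 6*p - 126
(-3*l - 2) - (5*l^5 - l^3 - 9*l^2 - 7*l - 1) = -5*l^5 + l^3 + 9*l^2 + 4*l - 1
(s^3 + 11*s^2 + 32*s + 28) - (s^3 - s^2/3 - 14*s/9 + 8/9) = 34*s^2/3 + 302*s/9 + 244/9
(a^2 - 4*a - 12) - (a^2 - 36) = 24 - 4*a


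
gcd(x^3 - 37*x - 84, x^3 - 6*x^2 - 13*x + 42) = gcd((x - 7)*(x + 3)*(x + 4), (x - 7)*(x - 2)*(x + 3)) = x^2 - 4*x - 21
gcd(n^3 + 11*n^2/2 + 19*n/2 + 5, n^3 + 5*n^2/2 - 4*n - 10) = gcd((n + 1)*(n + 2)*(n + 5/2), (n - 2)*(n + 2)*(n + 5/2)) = n^2 + 9*n/2 + 5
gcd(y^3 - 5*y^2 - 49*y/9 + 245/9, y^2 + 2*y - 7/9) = y + 7/3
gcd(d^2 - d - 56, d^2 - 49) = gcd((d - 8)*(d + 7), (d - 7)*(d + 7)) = d + 7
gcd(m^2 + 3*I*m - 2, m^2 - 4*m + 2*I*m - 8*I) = m + 2*I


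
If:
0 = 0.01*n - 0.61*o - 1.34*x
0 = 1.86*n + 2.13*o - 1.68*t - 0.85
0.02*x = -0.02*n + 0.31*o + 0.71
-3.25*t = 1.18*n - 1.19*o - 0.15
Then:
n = 1.68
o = -2.12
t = -1.34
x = 0.98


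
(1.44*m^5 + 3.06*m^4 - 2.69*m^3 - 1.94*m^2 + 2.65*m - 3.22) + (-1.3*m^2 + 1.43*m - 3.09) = 1.44*m^5 + 3.06*m^4 - 2.69*m^3 - 3.24*m^2 + 4.08*m - 6.31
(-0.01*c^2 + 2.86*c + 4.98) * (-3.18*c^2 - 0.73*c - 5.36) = 0.0318*c^4 - 9.0875*c^3 - 17.8706*c^2 - 18.965*c - 26.6928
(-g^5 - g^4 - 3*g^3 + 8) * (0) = 0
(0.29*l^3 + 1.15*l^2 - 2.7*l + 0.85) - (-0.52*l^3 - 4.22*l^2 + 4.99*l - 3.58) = 0.81*l^3 + 5.37*l^2 - 7.69*l + 4.43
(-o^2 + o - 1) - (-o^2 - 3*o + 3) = 4*o - 4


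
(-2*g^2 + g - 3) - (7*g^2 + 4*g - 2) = -9*g^2 - 3*g - 1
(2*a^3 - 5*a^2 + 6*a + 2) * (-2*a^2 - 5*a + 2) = -4*a^5 + 17*a^3 - 44*a^2 + 2*a + 4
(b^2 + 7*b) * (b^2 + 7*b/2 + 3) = b^4 + 21*b^3/2 + 55*b^2/2 + 21*b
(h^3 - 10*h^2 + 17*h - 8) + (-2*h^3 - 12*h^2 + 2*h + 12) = -h^3 - 22*h^2 + 19*h + 4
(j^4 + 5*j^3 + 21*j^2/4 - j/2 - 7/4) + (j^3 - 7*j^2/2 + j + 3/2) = j^4 + 6*j^3 + 7*j^2/4 + j/2 - 1/4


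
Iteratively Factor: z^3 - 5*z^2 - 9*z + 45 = (z - 5)*(z^2 - 9) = (z - 5)*(z + 3)*(z - 3)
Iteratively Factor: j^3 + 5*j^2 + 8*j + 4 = (j + 2)*(j^2 + 3*j + 2) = (j + 2)^2*(j + 1)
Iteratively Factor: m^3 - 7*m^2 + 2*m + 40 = (m - 4)*(m^2 - 3*m - 10) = (m - 4)*(m + 2)*(m - 5)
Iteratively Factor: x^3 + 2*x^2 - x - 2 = (x + 2)*(x^2 - 1) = (x + 1)*(x + 2)*(x - 1)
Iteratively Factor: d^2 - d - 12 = (d - 4)*(d + 3)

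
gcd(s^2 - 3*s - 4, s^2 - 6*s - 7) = s + 1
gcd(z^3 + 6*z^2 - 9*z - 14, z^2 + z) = z + 1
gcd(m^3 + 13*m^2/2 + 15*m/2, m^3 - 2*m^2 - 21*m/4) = m^2 + 3*m/2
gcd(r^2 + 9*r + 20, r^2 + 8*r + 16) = r + 4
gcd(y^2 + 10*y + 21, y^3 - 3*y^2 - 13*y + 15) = y + 3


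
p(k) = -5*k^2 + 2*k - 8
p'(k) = 2 - 10*k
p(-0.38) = -9.48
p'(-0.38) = 5.80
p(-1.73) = -26.42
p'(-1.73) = 19.30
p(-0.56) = -10.69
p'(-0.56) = 7.60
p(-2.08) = -33.79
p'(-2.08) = 22.80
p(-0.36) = -9.37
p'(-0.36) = 5.60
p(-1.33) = -19.50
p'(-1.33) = 15.30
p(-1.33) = -19.50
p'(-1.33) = 15.30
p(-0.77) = -12.50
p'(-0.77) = 9.70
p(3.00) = -47.00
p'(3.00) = -28.00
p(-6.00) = -200.00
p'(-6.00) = 62.00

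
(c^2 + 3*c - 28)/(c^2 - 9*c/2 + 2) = 2*(c + 7)/(2*c - 1)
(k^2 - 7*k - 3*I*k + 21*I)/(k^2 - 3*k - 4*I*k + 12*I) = (k^2 - 7*k - 3*I*k + 21*I)/(k^2 - 3*k - 4*I*k + 12*I)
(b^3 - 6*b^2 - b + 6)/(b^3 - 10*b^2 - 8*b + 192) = (b^2 - 1)/(b^2 - 4*b - 32)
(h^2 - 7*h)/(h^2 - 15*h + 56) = h/(h - 8)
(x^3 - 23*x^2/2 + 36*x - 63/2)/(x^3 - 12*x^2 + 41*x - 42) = (x - 3/2)/(x - 2)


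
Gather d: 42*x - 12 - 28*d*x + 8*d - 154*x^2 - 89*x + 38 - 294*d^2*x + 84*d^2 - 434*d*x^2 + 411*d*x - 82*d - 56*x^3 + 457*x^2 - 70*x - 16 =d^2*(84 - 294*x) + d*(-434*x^2 + 383*x - 74) - 56*x^3 + 303*x^2 - 117*x + 10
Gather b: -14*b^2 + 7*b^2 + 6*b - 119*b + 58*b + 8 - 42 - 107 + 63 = -7*b^2 - 55*b - 78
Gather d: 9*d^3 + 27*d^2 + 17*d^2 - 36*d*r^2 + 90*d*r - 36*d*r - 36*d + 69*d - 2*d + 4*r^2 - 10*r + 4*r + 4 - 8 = 9*d^3 + 44*d^2 + d*(-36*r^2 + 54*r + 31) + 4*r^2 - 6*r - 4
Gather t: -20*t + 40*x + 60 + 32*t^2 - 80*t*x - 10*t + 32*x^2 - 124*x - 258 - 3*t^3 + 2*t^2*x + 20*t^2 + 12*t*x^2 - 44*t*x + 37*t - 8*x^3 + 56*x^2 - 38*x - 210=-3*t^3 + t^2*(2*x + 52) + t*(12*x^2 - 124*x + 7) - 8*x^3 + 88*x^2 - 122*x - 408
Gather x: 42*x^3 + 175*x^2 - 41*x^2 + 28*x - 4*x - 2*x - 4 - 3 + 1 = 42*x^3 + 134*x^2 + 22*x - 6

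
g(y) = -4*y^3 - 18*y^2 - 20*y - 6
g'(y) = -12*y^2 - 36*y - 20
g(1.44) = -84.07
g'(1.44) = -96.72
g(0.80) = -35.57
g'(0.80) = -56.48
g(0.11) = -8.42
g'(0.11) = -24.11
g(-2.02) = -6.08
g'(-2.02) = 3.76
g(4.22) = -711.56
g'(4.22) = -385.62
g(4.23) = -715.42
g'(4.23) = -386.99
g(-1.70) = -4.37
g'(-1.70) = 6.52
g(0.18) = -10.21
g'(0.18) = -26.87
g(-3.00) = 0.00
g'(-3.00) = -20.00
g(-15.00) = 9744.00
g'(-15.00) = -2180.00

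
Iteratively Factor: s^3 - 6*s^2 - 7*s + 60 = (s - 5)*(s^2 - s - 12) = (s - 5)*(s - 4)*(s + 3)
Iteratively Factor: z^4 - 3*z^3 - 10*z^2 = (z - 5)*(z^3 + 2*z^2) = z*(z - 5)*(z^2 + 2*z) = z*(z - 5)*(z + 2)*(z)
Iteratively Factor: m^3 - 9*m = (m + 3)*(m^2 - 3*m) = m*(m + 3)*(m - 3)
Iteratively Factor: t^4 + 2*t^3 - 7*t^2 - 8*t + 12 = (t + 3)*(t^3 - t^2 - 4*t + 4) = (t + 2)*(t + 3)*(t^2 - 3*t + 2) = (t - 1)*(t + 2)*(t + 3)*(t - 2)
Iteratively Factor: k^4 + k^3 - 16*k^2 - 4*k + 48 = (k + 4)*(k^3 - 3*k^2 - 4*k + 12) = (k + 2)*(k + 4)*(k^2 - 5*k + 6) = (k - 2)*(k + 2)*(k + 4)*(k - 3)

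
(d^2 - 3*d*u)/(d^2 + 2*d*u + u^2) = d*(d - 3*u)/(d^2 + 2*d*u + u^2)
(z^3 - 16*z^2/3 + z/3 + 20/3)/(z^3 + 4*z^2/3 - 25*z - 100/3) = (3*z^2 - z - 4)/(3*z^2 + 19*z + 20)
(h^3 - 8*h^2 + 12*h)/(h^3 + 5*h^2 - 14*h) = (h - 6)/(h + 7)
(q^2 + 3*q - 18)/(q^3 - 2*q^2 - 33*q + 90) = 1/(q - 5)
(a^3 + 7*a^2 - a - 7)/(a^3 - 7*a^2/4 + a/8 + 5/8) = 8*(a^2 + 8*a + 7)/(8*a^2 - 6*a - 5)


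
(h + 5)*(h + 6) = h^2 + 11*h + 30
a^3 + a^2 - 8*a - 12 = (a - 3)*(a + 2)^2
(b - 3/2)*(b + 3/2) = b^2 - 9/4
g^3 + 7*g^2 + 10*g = g*(g + 2)*(g + 5)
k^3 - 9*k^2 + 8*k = k*(k - 8)*(k - 1)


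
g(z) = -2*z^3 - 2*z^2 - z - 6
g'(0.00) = -1.00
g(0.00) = -6.00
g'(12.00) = -913.00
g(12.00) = -3762.00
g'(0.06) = -1.26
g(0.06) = -6.07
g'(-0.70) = -1.14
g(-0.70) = -5.59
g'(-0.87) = -2.06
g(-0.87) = -5.33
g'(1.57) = -22.07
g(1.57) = -20.24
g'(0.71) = -6.86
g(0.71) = -8.43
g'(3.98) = -111.96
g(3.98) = -167.75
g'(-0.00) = -1.00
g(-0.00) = -6.00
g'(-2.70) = -33.94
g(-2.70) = 21.49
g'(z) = -6*z^2 - 4*z - 1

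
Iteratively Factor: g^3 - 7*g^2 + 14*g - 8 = (g - 4)*(g^2 - 3*g + 2) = (g - 4)*(g - 2)*(g - 1)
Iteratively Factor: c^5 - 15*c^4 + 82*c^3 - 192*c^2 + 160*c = (c - 2)*(c^4 - 13*c^3 + 56*c^2 - 80*c) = (c - 4)*(c - 2)*(c^3 - 9*c^2 + 20*c) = c*(c - 4)*(c - 2)*(c^2 - 9*c + 20) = c*(c - 4)^2*(c - 2)*(c - 5)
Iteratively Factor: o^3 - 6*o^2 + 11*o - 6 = (o - 3)*(o^2 - 3*o + 2) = (o - 3)*(o - 1)*(o - 2)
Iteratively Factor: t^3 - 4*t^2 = (t - 4)*(t^2) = t*(t - 4)*(t)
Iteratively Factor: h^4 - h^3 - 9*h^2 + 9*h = (h - 1)*(h^3 - 9*h) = (h - 3)*(h - 1)*(h^2 + 3*h) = h*(h - 3)*(h - 1)*(h + 3)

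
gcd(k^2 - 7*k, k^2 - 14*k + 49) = k - 7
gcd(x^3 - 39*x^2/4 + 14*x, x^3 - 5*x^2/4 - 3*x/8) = x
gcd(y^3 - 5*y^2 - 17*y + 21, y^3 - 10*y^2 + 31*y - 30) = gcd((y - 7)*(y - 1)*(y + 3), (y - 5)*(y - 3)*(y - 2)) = 1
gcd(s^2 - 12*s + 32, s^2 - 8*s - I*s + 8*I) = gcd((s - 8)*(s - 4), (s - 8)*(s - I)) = s - 8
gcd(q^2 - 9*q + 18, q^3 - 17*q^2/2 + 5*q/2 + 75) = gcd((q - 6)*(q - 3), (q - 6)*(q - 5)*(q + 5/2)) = q - 6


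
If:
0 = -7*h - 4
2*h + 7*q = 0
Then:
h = -4/7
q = 8/49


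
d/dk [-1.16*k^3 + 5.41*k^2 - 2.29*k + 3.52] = -3.48*k^2 + 10.82*k - 2.29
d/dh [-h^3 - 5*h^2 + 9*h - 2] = -3*h^2 - 10*h + 9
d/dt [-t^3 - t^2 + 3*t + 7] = -3*t^2 - 2*t + 3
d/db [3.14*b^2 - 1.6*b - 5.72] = 6.28*b - 1.6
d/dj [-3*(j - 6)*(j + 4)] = 6 - 6*j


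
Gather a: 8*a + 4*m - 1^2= 8*a + 4*m - 1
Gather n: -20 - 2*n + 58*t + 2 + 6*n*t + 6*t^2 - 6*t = n*(6*t - 2) + 6*t^2 + 52*t - 18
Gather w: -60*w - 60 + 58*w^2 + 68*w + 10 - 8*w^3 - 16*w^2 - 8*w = -8*w^3 + 42*w^2 - 50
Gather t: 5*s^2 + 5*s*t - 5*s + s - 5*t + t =5*s^2 - 4*s + t*(5*s - 4)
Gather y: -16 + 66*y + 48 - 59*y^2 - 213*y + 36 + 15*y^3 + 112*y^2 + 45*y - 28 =15*y^3 + 53*y^2 - 102*y + 40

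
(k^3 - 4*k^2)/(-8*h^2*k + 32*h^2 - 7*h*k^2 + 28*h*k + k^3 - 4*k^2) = -k^2/(8*h^2 + 7*h*k - k^2)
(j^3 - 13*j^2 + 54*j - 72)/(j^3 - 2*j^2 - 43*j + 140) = (j^2 - 9*j + 18)/(j^2 + 2*j - 35)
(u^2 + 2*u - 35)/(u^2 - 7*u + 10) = (u + 7)/(u - 2)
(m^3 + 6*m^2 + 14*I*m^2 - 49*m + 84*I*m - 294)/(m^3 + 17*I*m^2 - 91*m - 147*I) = (m + 6)/(m + 3*I)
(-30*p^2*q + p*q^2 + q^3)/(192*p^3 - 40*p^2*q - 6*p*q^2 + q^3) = q*(-5*p + q)/(32*p^2 - 12*p*q + q^2)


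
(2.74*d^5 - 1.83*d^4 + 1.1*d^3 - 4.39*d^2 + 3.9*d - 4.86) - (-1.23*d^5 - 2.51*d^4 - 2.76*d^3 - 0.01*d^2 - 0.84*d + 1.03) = 3.97*d^5 + 0.68*d^4 + 3.86*d^3 - 4.38*d^2 + 4.74*d - 5.89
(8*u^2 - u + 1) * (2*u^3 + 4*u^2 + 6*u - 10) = 16*u^5 + 30*u^4 + 46*u^3 - 82*u^2 + 16*u - 10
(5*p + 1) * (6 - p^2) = -5*p^3 - p^2 + 30*p + 6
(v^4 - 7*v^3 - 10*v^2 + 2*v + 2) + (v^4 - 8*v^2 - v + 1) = 2*v^4 - 7*v^3 - 18*v^2 + v + 3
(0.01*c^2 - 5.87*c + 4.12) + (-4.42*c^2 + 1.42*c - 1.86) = -4.41*c^2 - 4.45*c + 2.26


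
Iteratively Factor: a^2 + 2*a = (a)*(a + 2)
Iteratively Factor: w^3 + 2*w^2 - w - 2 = (w - 1)*(w^2 + 3*w + 2) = (w - 1)*(w + 2)*(w + 1)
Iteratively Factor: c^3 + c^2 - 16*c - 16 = (c + 4)*(c^2 - 3*c - 4) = (c + 1)*(c + 4)*(c - 4)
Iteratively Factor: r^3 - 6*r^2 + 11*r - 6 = (r - 3)*(r^2 - 3*r + 2) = (r - 3)*(r - 1)*(r - 2)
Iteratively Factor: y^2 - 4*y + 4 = (y - 2)*(y - 2)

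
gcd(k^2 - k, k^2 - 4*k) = k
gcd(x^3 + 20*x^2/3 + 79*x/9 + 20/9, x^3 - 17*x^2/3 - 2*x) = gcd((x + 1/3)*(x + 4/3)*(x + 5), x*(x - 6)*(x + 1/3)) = x + 1/3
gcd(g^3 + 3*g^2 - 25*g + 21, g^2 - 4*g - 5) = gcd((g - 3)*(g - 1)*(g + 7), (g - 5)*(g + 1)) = 1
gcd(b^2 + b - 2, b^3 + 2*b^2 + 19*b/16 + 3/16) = 1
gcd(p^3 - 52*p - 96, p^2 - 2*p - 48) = p^2 - 2*p - 48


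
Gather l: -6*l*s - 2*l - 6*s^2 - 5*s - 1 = l*(-6*s - 2) - 6*s^2 - 5*s - 1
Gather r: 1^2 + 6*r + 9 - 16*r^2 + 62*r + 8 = -16*r^2 + 68*r + 18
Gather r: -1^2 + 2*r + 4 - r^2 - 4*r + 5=-r^2 - 2*r + 8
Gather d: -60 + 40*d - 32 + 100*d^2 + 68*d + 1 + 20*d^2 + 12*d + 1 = 120*d^2 + 120*d - 90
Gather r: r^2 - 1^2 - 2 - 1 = r^2 - 4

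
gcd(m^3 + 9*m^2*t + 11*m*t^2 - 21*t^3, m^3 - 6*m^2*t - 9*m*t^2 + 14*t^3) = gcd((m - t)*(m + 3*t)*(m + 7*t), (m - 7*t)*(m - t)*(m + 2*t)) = -m + t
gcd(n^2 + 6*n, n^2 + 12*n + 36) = n + 6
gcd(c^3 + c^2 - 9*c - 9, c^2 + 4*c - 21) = c - 3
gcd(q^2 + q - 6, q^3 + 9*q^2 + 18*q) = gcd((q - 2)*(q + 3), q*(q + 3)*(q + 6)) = q + 3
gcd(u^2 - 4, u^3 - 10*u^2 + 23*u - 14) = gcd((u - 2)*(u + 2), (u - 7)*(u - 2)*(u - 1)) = u - 2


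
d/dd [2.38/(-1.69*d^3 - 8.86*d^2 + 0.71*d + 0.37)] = (12.0666*d^2 + 42.1736*d - 1.6898)/(1.69*d^3 + 8.86*d^2 - 0.71*d - 0.37)^2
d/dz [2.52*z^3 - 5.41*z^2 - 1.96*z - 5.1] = 7.56*z^2 - 10.82*z - 1.96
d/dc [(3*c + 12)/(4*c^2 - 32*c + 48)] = 3*(c^2 - 8*c - 2*(c - 4)*(c + 4) + 12)/(4*(c^2 - 8*c + 12)^2)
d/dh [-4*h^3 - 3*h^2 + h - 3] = -12*h^2 - 6*h + 1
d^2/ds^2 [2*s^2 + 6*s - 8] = 4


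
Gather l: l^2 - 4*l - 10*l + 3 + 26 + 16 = l^2 - 14*l + 45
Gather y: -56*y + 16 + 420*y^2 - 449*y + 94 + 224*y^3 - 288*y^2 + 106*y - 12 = 224*y^3 + 132*y^2 - 399*y + 98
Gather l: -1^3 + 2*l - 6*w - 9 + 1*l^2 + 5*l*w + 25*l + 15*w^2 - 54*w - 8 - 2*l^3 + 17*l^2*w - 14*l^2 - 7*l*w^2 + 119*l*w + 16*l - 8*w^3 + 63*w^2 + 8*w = -2*l^3 + l^2*(17*w - 13) + l*(-7*w^2 + 124*w + 43) - 8*w^3 + 78*w^2 - 52*w - 18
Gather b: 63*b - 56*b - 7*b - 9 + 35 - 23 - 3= 0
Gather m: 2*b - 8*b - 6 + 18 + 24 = 36 - 6*b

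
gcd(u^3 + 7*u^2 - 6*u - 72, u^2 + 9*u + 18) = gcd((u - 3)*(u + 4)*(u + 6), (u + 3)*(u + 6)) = u + 6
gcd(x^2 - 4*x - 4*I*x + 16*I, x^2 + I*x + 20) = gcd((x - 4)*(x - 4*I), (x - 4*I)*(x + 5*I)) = x - 4*I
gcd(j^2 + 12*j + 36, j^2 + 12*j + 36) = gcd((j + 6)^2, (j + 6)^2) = j^2 + 12*j + 36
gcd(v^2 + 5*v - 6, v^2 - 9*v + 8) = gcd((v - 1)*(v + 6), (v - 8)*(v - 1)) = v - 1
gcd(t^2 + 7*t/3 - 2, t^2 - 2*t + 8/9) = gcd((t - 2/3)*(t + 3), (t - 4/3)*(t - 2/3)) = t - 2/3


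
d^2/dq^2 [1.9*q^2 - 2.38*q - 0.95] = 3.80000000000000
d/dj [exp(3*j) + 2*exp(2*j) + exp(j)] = (3*exp(2*j) + 4*exp(j) + 1)*exp(j)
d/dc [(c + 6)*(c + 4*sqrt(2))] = 2*c + 4*sqrt(2) + 6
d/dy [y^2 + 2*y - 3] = 2*y + 2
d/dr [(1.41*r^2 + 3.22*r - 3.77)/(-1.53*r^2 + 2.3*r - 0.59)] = (8.1696*r^2 - 13.2*r + 6.7712)/(2.3409*r^4 - 7.038*r^3 + 7.0954*r^2 - 2.714*r + 0.3481)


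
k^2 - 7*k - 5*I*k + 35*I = (k - 7)*(k - 5*I)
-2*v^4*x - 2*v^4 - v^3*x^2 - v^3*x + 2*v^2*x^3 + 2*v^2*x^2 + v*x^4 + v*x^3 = (-v + x)*(v + x)*(2*v + x)*(v*x + v)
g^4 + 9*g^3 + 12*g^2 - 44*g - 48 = (g - 2)*(g + 1)*(g + 4)*(g + 6)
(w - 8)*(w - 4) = w^2 - 12*w + 32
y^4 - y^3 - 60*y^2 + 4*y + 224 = (y - 8)*(y - 2)*(y + 2)*(y + 7)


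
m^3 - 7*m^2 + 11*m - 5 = (m - 5)*(m - 1)^2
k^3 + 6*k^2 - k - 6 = (k - 1)*(k + 1)*(k + 6)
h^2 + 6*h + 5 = (h + 1)*(h + 5)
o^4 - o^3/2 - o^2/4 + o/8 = o*(o - 1/2)^2*(o + 1/2)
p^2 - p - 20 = (p - 5)*(p + 4)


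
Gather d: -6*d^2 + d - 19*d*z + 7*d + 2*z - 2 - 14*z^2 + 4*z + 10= -6*d^2 + d*(8 - 19*z) - 14*z^2 + 6*z + 8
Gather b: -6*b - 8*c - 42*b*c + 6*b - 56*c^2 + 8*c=-42*b*c - 56*c^2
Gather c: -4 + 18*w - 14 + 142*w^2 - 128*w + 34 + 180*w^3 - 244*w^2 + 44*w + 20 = 180*w^3 - 102*w^2 - 66*w + 36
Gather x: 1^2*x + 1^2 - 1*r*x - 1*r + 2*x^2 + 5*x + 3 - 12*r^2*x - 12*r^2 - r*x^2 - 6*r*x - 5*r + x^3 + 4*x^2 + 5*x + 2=-12*r^2 - 6*r + x^3 + x^2*(6 - r) + x*(-12*r^2 - 7*r + 11) + 6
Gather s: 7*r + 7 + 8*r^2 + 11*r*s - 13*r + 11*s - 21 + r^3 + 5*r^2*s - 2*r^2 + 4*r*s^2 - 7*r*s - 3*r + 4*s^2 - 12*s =r^3 + 6*r^2 - 9*r + s^2*(4*r + 4) + s*(5*r^2 + 4*r - 1) - 14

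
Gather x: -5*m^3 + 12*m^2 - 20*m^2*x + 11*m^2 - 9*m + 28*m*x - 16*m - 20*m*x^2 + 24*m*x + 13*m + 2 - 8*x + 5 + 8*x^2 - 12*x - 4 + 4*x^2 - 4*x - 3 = -5*m^3 + 23*m^2 - 12*m + x^2*(12 - 20*m) + x*(-20*m^2 + 52*m - 24)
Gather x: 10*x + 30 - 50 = 10*x - 20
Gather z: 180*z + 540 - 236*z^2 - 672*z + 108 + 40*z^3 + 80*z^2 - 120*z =40*z^3 - 156*z^2 - 612*z + 648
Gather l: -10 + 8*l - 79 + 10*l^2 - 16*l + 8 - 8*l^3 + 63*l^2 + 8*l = -8*l^3 + 73*l^2 - 81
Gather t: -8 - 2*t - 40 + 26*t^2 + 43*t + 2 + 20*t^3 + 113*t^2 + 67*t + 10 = 20*t^3 + 139*t^2 + 108*t - 36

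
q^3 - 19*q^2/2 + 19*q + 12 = (q - 6)*(q - 4)*(q + 1/2)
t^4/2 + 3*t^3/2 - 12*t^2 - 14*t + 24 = (t/2 + 1)*(t - 4)*(t - 1)*(t + 6)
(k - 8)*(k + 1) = k^2 - 7*k - 8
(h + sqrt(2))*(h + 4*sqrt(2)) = h^2 + 5*sqrt(2)*h + 8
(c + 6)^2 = c^2 + 12*c + 36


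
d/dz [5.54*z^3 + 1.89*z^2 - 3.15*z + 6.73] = 16.62*z^2 + 3.78*z - 3.15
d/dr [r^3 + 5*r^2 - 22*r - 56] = 3*r^2 + 10*r - 22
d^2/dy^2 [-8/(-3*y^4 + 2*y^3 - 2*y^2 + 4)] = 32*(2*y^2*(6*y^2 - 3*y + 2)^2 + (-9*y^2 + 3*y - 1)*(3*y^4 - 2*y^3 + 2*y^2 - 4))/(3*y^4 - 2*y^3 + 2*y^2 - 4)^3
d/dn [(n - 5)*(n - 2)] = 2*n - 7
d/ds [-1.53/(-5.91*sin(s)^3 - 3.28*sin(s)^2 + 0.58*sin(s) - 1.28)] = (-27.1269*sin(s)^2 - 10.0368*sin(s) + 0.8874)*cos(s)/(5.91*sin(s)^3 + 3.28*sin(s)^2 - 0.58*sin(s) + 1.28)^2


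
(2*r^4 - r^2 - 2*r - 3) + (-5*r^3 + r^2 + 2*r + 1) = 2*r^4 - 5*r^3 - 2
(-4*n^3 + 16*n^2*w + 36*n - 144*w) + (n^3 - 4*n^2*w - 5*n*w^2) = -3*n^3 + 12*n^2*w - 5*n*w^2 + 36*n - 144*w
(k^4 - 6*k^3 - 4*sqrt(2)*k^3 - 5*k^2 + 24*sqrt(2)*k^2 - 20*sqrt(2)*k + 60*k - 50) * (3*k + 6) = 3*k^5 - 12*sqrt(2)*k^4 - 12*k^4 - 51*k^3 + 48*sqrt(2)*k^3 + 84*sqrt(2)*k^2 + 150*k^2 - 120*sqrt(2)*k + 210*k - 300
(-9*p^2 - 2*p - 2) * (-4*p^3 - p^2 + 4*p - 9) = 36*p^5 + 17*p^4 - 26*p^3 + 75*p^2 + 10*p + 18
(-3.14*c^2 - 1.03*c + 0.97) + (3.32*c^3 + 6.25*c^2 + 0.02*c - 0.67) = 3.32*c^3 + 3.11*c^2 - 1.01*c + 0.3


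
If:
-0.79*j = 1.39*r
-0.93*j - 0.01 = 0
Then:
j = -0.01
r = 0.01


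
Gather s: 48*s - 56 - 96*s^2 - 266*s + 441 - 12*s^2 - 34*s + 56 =-108*s^2 - 252*s + 441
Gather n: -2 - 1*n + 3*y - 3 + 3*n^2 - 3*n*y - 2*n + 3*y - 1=3*n^2 + n*(-3*y - 3) + 6*y - 6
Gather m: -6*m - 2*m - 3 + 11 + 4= 12 - 8*m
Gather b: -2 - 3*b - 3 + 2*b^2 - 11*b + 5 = 2*b^2 - 14*b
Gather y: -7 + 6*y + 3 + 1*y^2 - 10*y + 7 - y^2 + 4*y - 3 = 0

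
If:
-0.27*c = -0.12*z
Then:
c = 0.444444444444444*z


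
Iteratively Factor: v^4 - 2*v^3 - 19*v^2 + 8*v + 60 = (v - 2)*(v^3 - 19*v - 30) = (v - 2)*(v + 3)*(v^2 - 3*v - 10) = (v - 2)*(v + 2)*(v + 3)*(v - 5)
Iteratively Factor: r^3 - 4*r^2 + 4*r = (r - 2)*(r^2 - 2*r) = (r - 2)^2*(r)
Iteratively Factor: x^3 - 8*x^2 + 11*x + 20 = (x - 4)*(x^2 - 4*x - 5) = (x - 4)*(x + 1)*(x - 5)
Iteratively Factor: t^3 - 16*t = (t - 4)*(t^2 + 4*t) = (t - 4)*(t + 4)*(t)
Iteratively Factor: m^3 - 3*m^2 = (m)*(m^2 - 3*m) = m*(m - 3)*(m)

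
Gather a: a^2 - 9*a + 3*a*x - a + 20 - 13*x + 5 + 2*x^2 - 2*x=a^2 + a*(3*x - 10) + 2*x^2 - 15*x + 25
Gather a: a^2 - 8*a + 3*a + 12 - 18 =a^2 - 5*a - 6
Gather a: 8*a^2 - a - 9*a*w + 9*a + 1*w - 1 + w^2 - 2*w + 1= 8*a^2 + a*(8 - 9*w) + w^2 - w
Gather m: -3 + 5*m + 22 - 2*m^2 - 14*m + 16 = -2*m^2 - 9*m + 35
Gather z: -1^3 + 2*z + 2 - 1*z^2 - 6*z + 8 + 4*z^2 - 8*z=3*z^2 - 12*z + 9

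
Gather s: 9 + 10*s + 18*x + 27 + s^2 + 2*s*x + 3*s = s^2 + s*(2*x + 13) + 18*x + 36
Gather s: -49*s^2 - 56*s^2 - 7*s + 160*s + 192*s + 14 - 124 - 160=-105*s^2 + 345*s - 270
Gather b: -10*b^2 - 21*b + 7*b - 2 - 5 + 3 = -10*b^2 - 14*b - 4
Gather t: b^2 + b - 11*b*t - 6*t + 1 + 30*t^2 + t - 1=b^2 + b + 30*t^2 + t*(-11*b - 5)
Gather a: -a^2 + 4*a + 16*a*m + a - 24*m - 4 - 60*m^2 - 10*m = -a^2 + a*(16*m + 5) - 60*m^2 - 34*m - 4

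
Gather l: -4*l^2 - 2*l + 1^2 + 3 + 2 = -4*l^2 - 2*l + 6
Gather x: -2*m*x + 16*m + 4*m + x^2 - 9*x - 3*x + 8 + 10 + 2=20*m + x^2 + x*(-2*m - 12) + 20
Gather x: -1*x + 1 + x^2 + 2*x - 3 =x^2 + x - 2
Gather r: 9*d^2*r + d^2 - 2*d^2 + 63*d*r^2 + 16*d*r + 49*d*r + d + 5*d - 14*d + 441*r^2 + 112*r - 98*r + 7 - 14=-d^2 - 8*d + r^2*(63*d + 441) + r*(9*d^2 + 65*d + 14) - 7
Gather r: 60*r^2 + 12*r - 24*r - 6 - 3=60*r^2 - 12*r - 9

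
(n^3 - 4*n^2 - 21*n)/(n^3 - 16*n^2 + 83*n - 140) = n*(n + 3)/(n^2 - 9*n + 20)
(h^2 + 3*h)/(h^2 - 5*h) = (h + 3)/(h - 5)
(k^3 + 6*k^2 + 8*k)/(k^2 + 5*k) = (k^2 + 6*k + 8)/(k + 5)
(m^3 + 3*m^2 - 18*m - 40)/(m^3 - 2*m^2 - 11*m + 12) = (m^2 + 7*m + 10)/(m^2 + 2*m - 3)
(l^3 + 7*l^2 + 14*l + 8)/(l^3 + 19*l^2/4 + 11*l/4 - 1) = 4*(l + 2)/(4*l - 1)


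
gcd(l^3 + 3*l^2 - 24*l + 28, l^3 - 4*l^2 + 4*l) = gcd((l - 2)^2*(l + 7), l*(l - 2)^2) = l^2 - 4*l + 4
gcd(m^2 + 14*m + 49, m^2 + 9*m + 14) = m + 7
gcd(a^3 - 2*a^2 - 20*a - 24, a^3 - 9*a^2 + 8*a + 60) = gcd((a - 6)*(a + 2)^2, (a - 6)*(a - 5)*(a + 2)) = a^2 - 4*a - 12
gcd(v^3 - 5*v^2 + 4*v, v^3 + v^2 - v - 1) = v - 1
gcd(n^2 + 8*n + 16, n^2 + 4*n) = n + 4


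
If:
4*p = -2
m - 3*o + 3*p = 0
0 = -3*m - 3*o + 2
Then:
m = 7/8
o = -5/24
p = -1/2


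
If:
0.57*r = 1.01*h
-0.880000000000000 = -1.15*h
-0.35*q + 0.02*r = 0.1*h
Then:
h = 0.77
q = -0.14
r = 1.36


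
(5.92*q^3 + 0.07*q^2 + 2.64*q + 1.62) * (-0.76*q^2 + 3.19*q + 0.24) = -4.4992*q^5 + 18.8316*q^4 - 0.3623*q^3 + 7.2072*q^2 + 5.8014*q + 0.3888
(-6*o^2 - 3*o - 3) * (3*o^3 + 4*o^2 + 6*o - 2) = -18*o^5 - 33*o^4 - 57*o^3 - 18*o^2 - 12*o + 6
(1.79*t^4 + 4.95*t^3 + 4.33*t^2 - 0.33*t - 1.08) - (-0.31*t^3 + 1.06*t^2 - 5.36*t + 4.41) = 1.79*t^4 + 5.26*t^3 + 3.27*t^2 + 5.03*t - 5.49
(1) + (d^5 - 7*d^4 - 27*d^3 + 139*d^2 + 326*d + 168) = d^5 - 7*d^4 - 27*d^3 + 139*d^2 + 326*d + 169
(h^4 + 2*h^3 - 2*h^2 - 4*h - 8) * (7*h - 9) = 7*h^5 + 5*h^4 - 32*h^3 - 10*h^2 - 20*h + 72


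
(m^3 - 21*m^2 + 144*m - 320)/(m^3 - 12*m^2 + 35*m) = (m^2 - 16*m + 64)/(m*(m - 7))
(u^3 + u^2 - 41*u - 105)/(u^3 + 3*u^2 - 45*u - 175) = (u + 3)/(u + 5)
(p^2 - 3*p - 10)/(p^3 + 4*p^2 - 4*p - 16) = (p - 5)/(p^2 + 2*p - 8)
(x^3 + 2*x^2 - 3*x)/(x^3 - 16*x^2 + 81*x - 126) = x*(x^2 + 2*x - 3)/(x^3 - 16*x^2 + 81*x - 126)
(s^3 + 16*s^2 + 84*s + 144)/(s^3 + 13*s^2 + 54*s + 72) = (s + 6)/(s + 3)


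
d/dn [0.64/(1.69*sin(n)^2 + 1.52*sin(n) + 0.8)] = -(2.1632*sin(n) + 0.9728)*cos(n)/(1.69*sin(n)^2 + 1.52*sin(n) + 0.8)^2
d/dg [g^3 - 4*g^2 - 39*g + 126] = 3*g^2 - 8*g - 39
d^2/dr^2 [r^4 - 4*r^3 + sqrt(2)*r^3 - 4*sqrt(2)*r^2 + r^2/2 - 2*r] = 12*r^2 - 24*r + 6*sqrt(2)*r - 8*sqrt(2) + 1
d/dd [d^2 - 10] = 2*d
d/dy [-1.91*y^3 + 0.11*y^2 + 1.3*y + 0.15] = -5.73*y^2 + 0.22*y + 1.3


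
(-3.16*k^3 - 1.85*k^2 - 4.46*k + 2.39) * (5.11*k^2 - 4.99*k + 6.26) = -16.1476*k^5 + 6.3149*k^4 - 33.3407*k^3 + 22.8873*k^2 - 39.8457*k + 14.9614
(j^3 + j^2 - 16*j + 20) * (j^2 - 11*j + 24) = j^5 - 10*j^4 - 3*j^3 + 220*j^2 - 604*j + 480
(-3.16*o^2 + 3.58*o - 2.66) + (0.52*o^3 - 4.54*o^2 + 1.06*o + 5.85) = 0.52*o^3 - 7.7*o^2 + 4.64*o + 3.19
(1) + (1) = 2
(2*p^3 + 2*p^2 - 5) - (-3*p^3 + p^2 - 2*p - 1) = 5*p^3 + p^2 + 2*p - 4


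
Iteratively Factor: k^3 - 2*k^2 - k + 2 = (k - 1)*(k^2 - k - 2) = (k - 2)*(k - 1)*(k + 1)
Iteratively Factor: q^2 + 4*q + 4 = (q + 2)*(q + 2)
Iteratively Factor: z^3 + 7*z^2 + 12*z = (z + 3)*(z^2 + 4*z) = (z + 3)*(z + 4)*(z)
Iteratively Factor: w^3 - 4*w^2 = (w)*(w^2 - 4*w) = w^2*(w - 4)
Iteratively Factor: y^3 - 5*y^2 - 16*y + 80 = (y - 5)*(y^2 - 16) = (y - 5)*(y + 4)*(y - 4)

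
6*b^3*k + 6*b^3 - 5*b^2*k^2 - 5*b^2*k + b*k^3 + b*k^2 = (-3*b + k)*(-2*b + k)*(b*k + b)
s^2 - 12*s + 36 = (s - 6)^2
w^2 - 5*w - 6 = (w - 6)*(w + 1)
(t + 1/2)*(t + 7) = t^2 + 15*t/2 + 7/2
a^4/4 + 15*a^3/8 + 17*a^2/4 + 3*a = a*(a/4 + 1)*(a + 3/2)*(a + 2)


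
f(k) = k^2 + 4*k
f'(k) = 2*k + 4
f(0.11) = 0.45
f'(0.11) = 4.22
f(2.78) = 18.85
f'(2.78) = 9.56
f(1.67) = 9.47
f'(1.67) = 7.34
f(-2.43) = -3.82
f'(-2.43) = -0.86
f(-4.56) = 2.55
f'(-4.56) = -5.12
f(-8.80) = 42.24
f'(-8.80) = -13.60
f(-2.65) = -3.58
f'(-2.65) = -1.30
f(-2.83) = -3.31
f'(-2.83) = -1.66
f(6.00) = 60.00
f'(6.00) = 16.00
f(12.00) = 192.00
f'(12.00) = 28.00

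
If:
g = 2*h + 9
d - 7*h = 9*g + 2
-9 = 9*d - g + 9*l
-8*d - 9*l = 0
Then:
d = -166/23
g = 41/23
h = -83/23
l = 1328/207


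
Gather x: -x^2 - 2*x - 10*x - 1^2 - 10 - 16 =-x^2 - 12*x - 27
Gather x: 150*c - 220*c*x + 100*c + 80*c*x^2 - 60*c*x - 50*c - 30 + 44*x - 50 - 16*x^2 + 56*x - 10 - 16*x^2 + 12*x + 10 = 200*c + x^2*(80*c - 32) + x*(112 - 280*c) - 80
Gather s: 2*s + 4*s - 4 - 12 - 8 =6*s - 24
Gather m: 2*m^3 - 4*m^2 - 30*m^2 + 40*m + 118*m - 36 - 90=2*m^3 - 34*m^2 + 158*m - 126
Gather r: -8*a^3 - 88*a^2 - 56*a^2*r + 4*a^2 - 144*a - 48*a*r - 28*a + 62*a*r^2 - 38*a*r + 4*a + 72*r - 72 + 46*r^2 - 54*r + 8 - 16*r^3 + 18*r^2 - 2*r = -8*a^3 - 84*a^2 - 168*a - 16*r^3 + r^2*(62*a + 64) + r*(-56*a^2 - 86*a + 16) - 64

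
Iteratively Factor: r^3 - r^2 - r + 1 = (r + 1)*(r^2 - 2*r + 1) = (r - 1)*(r + 1)*(r - 1)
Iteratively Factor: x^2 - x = (x - 1)*(x)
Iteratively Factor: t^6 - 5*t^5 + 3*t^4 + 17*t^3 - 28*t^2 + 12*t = (t - 3)*(t^5 - 2*t^4 - 3*t^3 + 8*t^2 - 4*t) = (t - 3)*(t - 1)*(t^4 - t^3 - 4*t^2 + 4*t) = t*(t - 3)*(t - 1)*(t^3 - t^2 - 4*t + 4) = t*(t - 3)*(t - 1)^2*(t^2 - 4) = t*(t - 3)*(t - 1)^2*(t + 2)*(t - 2)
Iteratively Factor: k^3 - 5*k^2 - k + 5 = (k - 1)*(k^2 - 4*k - 5) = (k - 1)*(k + 1)*(k - 5)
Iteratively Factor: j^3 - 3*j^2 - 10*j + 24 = (j - 2)*(j^2 - j - 12) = (j - 2)*(j + 3)*(j - 4)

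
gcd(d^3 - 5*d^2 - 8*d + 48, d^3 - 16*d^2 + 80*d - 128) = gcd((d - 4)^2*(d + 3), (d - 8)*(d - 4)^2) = d^2 - 8*d + 16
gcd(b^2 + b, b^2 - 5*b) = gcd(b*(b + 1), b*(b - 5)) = b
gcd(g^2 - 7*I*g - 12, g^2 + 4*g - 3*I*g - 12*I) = g - 3*I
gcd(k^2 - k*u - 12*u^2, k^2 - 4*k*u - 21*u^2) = k + 3*u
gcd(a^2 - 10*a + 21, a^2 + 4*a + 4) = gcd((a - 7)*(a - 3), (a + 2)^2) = 1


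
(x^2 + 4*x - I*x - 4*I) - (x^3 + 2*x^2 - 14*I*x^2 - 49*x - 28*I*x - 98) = -x^3 - x^2 + 14*I*x^2 + 53*x + 27*I*x + 98 - 4*I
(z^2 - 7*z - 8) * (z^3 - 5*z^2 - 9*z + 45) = z^5 - 12*z^4 + 18*z^3 + 148*z^2 - 243*z - 360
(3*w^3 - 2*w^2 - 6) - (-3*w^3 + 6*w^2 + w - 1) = 6*w^3 - 8*w^2 - w - 5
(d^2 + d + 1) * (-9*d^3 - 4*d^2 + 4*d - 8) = -9*d^5 - 13*d^4 - 9*d^3 - 8*d^2 - 4*d - 8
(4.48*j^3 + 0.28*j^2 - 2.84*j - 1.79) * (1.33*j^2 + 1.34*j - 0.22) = 5.9584*j^5 + 6.3756*j^4 - 4.3876*j^3 - 6.2479*j^2 - 1.7738*j + 0.3938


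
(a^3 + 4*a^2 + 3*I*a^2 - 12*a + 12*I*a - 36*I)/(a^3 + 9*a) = (a^2 + 4*a - 12)/(a*(a - 3*I))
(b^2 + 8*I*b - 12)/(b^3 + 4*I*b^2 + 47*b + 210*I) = (b + 2*I)/(b^2 - 2*I*b + 35)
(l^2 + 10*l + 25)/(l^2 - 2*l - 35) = (l + 5)/(l - 7)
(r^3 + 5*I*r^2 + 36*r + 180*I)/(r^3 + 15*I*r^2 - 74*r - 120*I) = (r - 6*I)/(r + 4*I)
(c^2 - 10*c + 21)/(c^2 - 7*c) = (c - 3)/c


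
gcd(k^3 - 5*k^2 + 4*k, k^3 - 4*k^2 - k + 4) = k^2 - 5*k + 4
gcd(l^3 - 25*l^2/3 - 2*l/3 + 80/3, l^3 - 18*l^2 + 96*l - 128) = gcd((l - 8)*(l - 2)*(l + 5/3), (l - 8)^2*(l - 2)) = l^2 - 10*l + 16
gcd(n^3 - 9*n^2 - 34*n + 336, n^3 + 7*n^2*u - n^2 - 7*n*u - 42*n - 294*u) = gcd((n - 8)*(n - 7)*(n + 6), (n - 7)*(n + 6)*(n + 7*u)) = n^2 - n - 42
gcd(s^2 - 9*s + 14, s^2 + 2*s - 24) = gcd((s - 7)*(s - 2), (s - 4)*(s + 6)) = 1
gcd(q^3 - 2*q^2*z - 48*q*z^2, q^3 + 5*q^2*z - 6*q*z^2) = q^2 + 6*q*z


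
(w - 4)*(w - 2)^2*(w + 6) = w^4 - 2*w^3 - 28*w^2 + 104*w - 96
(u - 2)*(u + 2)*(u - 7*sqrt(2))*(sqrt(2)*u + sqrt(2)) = sqrt(2)*u^4 - 14*u^3 + sqrt(2)*u^3 - 14*u^2 - 4*sqrt(2)*u^2 - 4*sqrt(2)*u + 56*u + 56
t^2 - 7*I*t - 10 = (t - 5*I)*(t - 2*I)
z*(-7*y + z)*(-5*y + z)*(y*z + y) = 35*y^3*z^2 + 35*y^3*z - 12*y^2*z^3 - 12*y^2*z^2 + y*z^4 + y*z^3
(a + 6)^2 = a^2 + 12*a + 36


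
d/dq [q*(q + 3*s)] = 2*q + 3*s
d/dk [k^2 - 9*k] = 2*k - 9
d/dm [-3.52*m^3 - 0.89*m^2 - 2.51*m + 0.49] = -10.56*m^2 - 1.78*m - 2.51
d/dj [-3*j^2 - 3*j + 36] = -6*j - 3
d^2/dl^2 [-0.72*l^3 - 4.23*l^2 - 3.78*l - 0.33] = -4.32*l - 8.46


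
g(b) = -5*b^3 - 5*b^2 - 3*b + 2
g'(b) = -15*b^2 - 10*b - 3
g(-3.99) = 251.98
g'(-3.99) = -201.90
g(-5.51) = 703.15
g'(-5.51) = -403.30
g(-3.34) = 142.54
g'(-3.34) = -136.93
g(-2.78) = 79.12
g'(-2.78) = -91.13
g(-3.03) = 104.28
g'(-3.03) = -110.41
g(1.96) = -60.74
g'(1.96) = -80.22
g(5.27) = -884.49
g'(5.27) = -472.29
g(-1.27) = 7.99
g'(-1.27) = -14.49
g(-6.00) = 920.00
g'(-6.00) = -483.00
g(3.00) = -187.00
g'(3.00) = -168.00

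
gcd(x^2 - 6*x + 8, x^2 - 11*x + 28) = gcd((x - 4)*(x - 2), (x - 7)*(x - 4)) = x - 4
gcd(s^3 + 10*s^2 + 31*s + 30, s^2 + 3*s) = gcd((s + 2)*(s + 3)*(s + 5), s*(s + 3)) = s + 3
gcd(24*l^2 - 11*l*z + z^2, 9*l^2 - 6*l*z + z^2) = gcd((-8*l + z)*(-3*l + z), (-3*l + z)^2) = -3*l + z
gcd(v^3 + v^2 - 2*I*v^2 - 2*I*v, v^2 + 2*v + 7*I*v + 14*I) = 1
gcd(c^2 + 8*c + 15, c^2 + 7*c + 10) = c + 5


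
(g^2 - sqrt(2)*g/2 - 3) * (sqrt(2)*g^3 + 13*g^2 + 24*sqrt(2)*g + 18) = sqrt(2)*g^5 + 12*g^4 + 29*sqrt(2)*g^3/2 - 45*g^2 - 81*sqrt(2)*g - 54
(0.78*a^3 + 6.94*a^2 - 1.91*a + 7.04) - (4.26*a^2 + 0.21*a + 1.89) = 0.78*a^3 + 2.68*a^2 - 2.12*a + 5.15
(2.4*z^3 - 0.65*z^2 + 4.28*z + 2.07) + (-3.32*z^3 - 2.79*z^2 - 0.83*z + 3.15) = -0.92*z^3 - 3.44*z^2 + 3.45*z + 5.22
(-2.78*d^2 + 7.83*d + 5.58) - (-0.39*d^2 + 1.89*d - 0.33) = -2.39*d^2 + 5.94*d + 5.91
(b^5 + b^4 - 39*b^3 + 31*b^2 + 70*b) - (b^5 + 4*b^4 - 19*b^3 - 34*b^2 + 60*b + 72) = -3*b^4 - 20*b^3 + 65*b^2 + 10*b - 72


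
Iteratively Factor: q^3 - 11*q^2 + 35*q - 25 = (q - 1)*(q^2 - 10*q + 25) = (q - 5)*(q - 1)*(q - 5)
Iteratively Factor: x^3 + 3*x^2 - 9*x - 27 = (x - 3)*(x^2 + 6*x + 9) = (x - 3)*(x + 3)*(x + 3)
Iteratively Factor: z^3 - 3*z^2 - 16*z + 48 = (z - 4)*(z^2 + z - 12) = (z - 4)*(z - 3)*(z + 4)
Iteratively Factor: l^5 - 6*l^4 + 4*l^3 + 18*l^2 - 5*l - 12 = (l + 1)*(l^4 - 7*l^3 + 11*l^2 + 7*l - 12) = (l + 1)^2*(l^3 - 8*l^2 + 19*l - 12) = (l - 4)*(l + 1)^2*(l^2 - 4*l + 3) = (l - 4)*(l - 1)*(l + 1)^2*(l - 3)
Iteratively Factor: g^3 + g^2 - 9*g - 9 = (g - 3)*(g^2 + 4*g + 3) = (g - 3)*(g + 3)*(g + 1)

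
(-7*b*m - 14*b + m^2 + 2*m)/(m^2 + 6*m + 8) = (-7*b + m)/(m + 4)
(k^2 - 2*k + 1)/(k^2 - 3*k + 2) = (k - 1)/(k - 2)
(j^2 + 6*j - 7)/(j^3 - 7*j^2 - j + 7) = (j + 7)/(j^2 - 6*j - 7)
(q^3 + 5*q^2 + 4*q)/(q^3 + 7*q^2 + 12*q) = (q + 1)/(q + 3)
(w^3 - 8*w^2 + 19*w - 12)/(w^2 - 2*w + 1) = (w^2 - 7*w + 12)/(w - 1)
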